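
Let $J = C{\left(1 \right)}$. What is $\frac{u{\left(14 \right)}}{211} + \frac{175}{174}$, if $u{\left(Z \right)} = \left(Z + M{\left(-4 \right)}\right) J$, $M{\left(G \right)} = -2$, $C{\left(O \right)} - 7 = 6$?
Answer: $\frac{64069}{36714} \approx 1.7451$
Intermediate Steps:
$C{\left(O \right)} = 13$ ($C{\left(O \right)} = 7 + 6 = 13$)
$J = 13$
$u{\left(Z \right)} = -26 + 13 Z$ ($u{\left(Z \right)} = \left(Z - 2\right) 13 = \left(-2 + Z\right) 13 = -26 + 13 Z$)
$\frac{u{\left(14 \right)}}{211} + \frac{175}{174} = \frac{-26 + 13 \cdot 14}{211} + \frac{175}{174} = \left(-26 + 182\right) \frac{1}{211} + 175 \cdot \frac{1}{174} = 156 \cdot \frac{1}{211} + \frac{175}{174} = \frac{156}{211} + \frac{175}{174} = \frac{64069}{36714}$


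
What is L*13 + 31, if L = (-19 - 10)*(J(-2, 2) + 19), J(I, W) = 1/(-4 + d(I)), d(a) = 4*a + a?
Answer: -99471/14 ≈ -7105.1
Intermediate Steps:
d(a) = 5*a
J(I, W) = 1/(-4 + 5*I)
L = -7685/14 (L = (-19 - 10)*(1/(-4 + 5*(-2)) + 19) = -29*(1/(-4 - 10) + 19) = -29*(1/(-14) + 19) = -29*(-1/14 + 19) = -29*265/14 = -7685/14 ≈ -548.93)
L*13 + 31 = -7685/14*13 + 31 = -99905/14 + 31 = -99471/14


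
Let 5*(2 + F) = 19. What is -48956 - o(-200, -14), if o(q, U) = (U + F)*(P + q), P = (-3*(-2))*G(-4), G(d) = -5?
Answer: -51762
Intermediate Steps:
F = 9/5 (F = -2 + (1/5)*19 = -2 + 19/5 = 9/5 ≈ 1.8000)
P = -30 (P = -3*(-2)*(-5) = 6*(-5) = -30)
o(q, U) = (-30 + q)*(9/5 + U) (o(q, U) = (U + 9/5)*(-30 + q) = (9/5 + U)*(-30 + q) = (-30 + q)*(9/5 + U))
-48956 - o(-200, -14) = -48956 - (-54 - 30*(-14) + (9/5)*(-200) - 14*(-200)) = -48956 - (-54 + 420 - 360 + 2800) = -48956 - 1*2806 = -48956 - 2806 = -51762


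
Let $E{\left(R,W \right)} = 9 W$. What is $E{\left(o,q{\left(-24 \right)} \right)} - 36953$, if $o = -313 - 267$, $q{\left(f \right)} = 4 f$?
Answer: $-37817$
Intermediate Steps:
$o = -580$ ($o = -313 - 267 = -580$)
$E{\left(o,q{\left(-24 \right)} \right)} - 36953 = 9 \cdot 4 \left(-24\right) - 36953 = 9 \left(-96\right) - 36953 = -864 - 36953 = -37817$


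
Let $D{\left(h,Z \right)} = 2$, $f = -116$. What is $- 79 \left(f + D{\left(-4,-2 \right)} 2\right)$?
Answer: $8848$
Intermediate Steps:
$- 79 \left(f + D{\left(-4,-2 \right)} 2\right) = - 79 \left(-116 + 2 \cdot 2\right) = - 79 \left(-116 + 4\right) = \left(-79\right) \left(-112\right) = 8848$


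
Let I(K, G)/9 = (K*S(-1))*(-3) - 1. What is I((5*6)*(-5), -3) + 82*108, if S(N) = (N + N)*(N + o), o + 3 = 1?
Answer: 33147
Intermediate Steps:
o = -2 (o = -3 + 1 = -2)
S(N) = 2*N*(-2 + N) (S(N) = (N + N)*(N - 2) = (2*N)*(-2 + N) = 2*N*(-2 + N))
I(K, G) = -9 - 162*K (I(K, G) = 9*((K*(2*(-1)*(-2 - 1)))*(-3) - 1) = 9*((K*(2*(-1)*(-3)))*(-3) - 1) = 9*((K*6)*(-3) - 1) = 9*((6*K)*(-3) - 1) = 9*(-18*K - 1) = 9*(-1 - 18*K) = -9 - 162*K)
I((5*6)*(-5), -3) + 82*108 = (-9 - 162*5*6*(-5)) + 82*108 = (-9 - 4860*(-5)) + 8856 = (-9 - 162*(-150)) + 8856 = (-9 + 24300) + 8856 = 24291 + 8856 = 33147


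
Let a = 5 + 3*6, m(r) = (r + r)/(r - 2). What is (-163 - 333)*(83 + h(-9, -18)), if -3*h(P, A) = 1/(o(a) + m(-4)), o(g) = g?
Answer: -3004768/73 ≈ -41161.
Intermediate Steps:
m(r) = 2*r/(-2 + r) (m(r) = (2*r)/(-2 + r) = 2*r/(-2 + r))
a = 23 (a = 5 + 18 = 23)
h(P, A) = -1/73 (h(P, A) = -1/(3*(23 + 2*(-4)/(-2 - 4))) = -1/(3*(23 + 2*(-4)/(-6))) = -1/(3*(23 + 2*(-4)*(-⅙))) = -1/(3*(23 + 4/3)) = -1/(3*73/3) = -⅓*3/73 = -1/73)
(-163 - 333)*(83 + h(-9, -18)) = (-163 - 333)*(83 - 1/73) = -496*6058/73 = -3004768/73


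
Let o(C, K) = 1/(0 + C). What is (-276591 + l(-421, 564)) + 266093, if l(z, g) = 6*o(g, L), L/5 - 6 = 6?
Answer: -986811/94 ≈ -10498.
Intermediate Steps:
L = 60 (L = 30 + 5*6 = 30 + 30 = 60)
o(C, K) = 1/C
l(z, g) = 6/g
(-276591 + l(-421, 564)) + 266093 = (-276591 + 6/564) + 266093 = (-276591 + 6*(1/564)) + 266093 = (-276591 + 1/94) + 266093 = -25999553/94 + 266093 = -986811/94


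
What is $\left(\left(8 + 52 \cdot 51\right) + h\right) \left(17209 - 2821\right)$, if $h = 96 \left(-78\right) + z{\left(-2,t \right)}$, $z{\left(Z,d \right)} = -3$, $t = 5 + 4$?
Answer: $-69508428$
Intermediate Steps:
$t = 9$
$h = -7491$ ($h = 96 \left(-78\right) - 3 = -7488 - 3 = -7491$)
$\left(\left(8 + 52 \cdot 51\right) + h\right) \left(17209 - 2821\right) = \left(\left(8 + 52 \cdot 51\right) - 7491\right) \left(17209 - 2821\right) = \left(\left(8 + 2652\right) - 7491\right) 14388 = \left(2660 - 7491\right) 14388 = \left(-4831\right) 14388 = -69508428$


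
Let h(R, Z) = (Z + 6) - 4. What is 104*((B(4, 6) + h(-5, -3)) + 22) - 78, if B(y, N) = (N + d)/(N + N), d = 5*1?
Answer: 6604/3 ≈ 2201.3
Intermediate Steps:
d = 5
h(R, Z) = 2 + Z (h(R, Z) = (6 + Z) - 4 = 2 + Z)
B(y, N) = (5 + N)/(2*N) (B(y, N) = (N + 5)/(N + N) = (5 + N)/((2*N)) = (5 + N)*(1/(2*N)) = (5 + N)/(2*N))
104*((B(4, 6) + h(-5, -3)) + 22) - 78 = 104*(((½)*(5 + 6)/6 + (2 - 3)) + 22) - 78 = 104*(((½)*(⅙)*11 - 1) + 22) - 78 = 104*((11/12 - 1) + 22) - 78 = 104*(-1/12 + 22) - 78 = 104*(263/12) - 78 = 6838/3 - 78 = 6604/3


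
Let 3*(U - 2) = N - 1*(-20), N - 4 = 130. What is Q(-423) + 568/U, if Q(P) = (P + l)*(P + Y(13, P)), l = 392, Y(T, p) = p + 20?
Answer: 512333/20 ≈ 25617.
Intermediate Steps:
Y(T, p) = 20 + p
N = 134 (N = 4 + 130 = 134)
Q(P) = (20 + 2*P)*(392 + P) (Q(P) = (P + 392)*(P + (20 + P)) = (392 + P)*(20 + 2*P) = (20 + 2*P)*(392 + P))
U = 160/3 (U = 2 + (134 - 1*(-20))/3 = 2 + (134 + 20)/3 = 2 + (1/3)*154 = 2 + 154/3 = 160/3 ≈ 53.333)
Q(-423) + 568/U = (7840 + 2*(-423)**2 + 804*(-423)) + 568/(160/3) = (7840 + 2*178929 - 340092) + 568*(3/160) = (7840 + 357858 - 340092) + 213/20 = 25606 + 213/20 = 512333/20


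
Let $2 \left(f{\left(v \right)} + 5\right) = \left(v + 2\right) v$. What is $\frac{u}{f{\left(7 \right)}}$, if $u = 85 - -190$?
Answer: $\frac{550}{53} \approx 10.377$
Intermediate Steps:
$u = 275$ ($u = 85 + 190 = 275$)
$f{\left(v \right)} = -5 + \frac{v \left(2 + v\right)}{2}$ ($f{\left(v \right)} = -5 + \frac{\left(v + 2\right) v}{2} = -5 + \frac{\left(2 + v\right) v}{2} = -5 + \frac{v \left(2 + v\right)}{2}$)
$\frac{u}{f{\left(7 \right)}} = \frac{275}{-5 + 7 + \frac{7^{2}}{2}} = \frac{275}{-5 + 7 + \frac{1}{2} \cdot 49} = \frac{275}{-5 + 7 + \frac{49}{2}} = \frac{275}{\frac{53}{2}} = 275 \cdot \frac{2}{53} = \frac{550}{53}$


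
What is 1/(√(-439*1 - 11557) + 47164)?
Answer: 11791/556113723 - I*√2999/1112227446 ≈ 2.1202e-5 - 4.9237e-8*I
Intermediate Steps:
1/(√(-439*1 - 11557) + 47164) = 1/(√(-439 - 11557) + 47164) = 1/(√(-11996) + 47164) = 1/(2*I*√2999 + 47164) = 1/(47164 + 2*I*√2999)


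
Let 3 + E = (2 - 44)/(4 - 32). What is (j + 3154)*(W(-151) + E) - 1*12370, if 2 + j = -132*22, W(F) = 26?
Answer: -6294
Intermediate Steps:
j = -2906 (j = -2 - 132*22 = -2 - 2904 = -2906)
E = -3/2 (E = -3 + (2 - 44)/(4 - 32) = -3 - 42/(-28) = -3 - 1/28*(-42) = -3 + 3/2 = -3/2 ≈ -1.5000)
(j + 3154)*(W(-151) + E) - 1*12370 = (-2906 + 3154)*(26 - 3/2) - 1*12370 = 248*(49/2) - 12370 = 6076 - 12370 = -6294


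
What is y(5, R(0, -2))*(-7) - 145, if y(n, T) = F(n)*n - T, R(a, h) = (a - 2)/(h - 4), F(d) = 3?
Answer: -743/3 ≈ -247.67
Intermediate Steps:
R(a, h) = (-2 + a)/(-4 + h)
y(n, T) = -T + 3*n (y(n, T) = 3*n - T = -T + 3*n)
y(5, R(0, -2))*(-7) - 145 = (-(-2 + 0)/(-4 - 2) + 3*5)*(-7) - 145 = (-(-2)/(-6) + 15)*(-7) - 145 = (-(-1)*(-2)/6 + 15)*(-7) - 145 = (-1*1/3 + 15)*(-7) - 145 = (-1/3 + 15)*(-7) - 145 = (44/3)*(-7) - 145 = -308/3 - 145 = -743/3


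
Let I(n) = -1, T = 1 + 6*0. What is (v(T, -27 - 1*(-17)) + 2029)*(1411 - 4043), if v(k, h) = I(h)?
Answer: -5337696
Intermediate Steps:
T = 1 (T = 1 + 0 = 1)
v(k, h) = -1
(v(T, -27 - 1*(-17)) + 2029)*(1411 - 4043) = (-1 + 2029)*(1411 - 4043) = 2028*(-2632) = -5337696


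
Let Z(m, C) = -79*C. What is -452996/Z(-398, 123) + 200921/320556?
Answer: 16351437237/346093628 ≈ 47.246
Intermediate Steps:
-452996/Z(-398, 123) + 200921/320556 = -452996/((-79*123)) + 200921/320556 = -452996/(-9717) + 200921*(1/320556) = -452996*(-1/9717) + 200921/320556 = 452996/9717 + 200921/320556 = 16351437237/346093628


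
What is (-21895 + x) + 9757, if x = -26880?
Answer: -39018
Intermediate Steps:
(-21895 + x) + 9757 = (-21895 - 26880) + 9757 = -48775 + 9757 = -39018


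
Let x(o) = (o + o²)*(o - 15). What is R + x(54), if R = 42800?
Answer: 158630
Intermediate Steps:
x(o) = (-15 + o)*(o + o²) (x(o) = (o + o²)*(-15 + o) = (-15 + o)*(o + o²))
R + x(54) = 42800 + 54*(-15 + 54² - 14*54) = 42800 + 54*(-15 + 2916 - 756) = 42800 + 54*2145 = 42800 + 115830 = 158630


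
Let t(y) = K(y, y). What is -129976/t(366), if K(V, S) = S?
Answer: -64988/183 ≈ -355.13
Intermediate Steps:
t(y) = y
-129976/t(366) = -129976/366 = -129976*1/366 = -64988/183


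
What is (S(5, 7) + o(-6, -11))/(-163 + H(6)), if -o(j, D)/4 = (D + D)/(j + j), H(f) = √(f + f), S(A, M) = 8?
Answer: -326/79671 - 4*√3/79671 ≈ -0.0041788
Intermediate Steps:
H(f) = √2*√f (H(f) = √(2*f) = √2*√f)
o(j, D) = -4*D/j (o(j, D) = -4*(D + D)/(j + j) = -4*2*D/(2*j) = -4*2*D*1/(2*j) = -4*D/j)
(S(5, 7) + o(-6, -11))/(-163 + H(6)) = (8 - 4*(-11)/(-6))/(-163 + √2*√6) = (8 - 4*(-11)*(-⅙))/(-163 + 2*√3) = (8 - 22/3)/(-163 + 2*√3) = 2/(3*(-163 + 2*√3))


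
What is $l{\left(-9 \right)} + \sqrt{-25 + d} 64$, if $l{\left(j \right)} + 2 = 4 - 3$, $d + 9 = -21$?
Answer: $-1 + 64 i \sqrt{55} \approx -1.0 + 474.64 i$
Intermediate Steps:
$d = -30$ ($d = -9 - 21 = -30$)
$l{\left(j \right)} = -1$ ($l{\left(j \right)} = -2 + \left(4 - 3\right) = -2 + 1 = -1$)
$l{\left(-9 \right)} + \sqrt{-25 + d} 64 = -1 + \sqrt{-25 - 30} \cdot 64 = -1 + \sqrt{-55} \cdot 64 = -1 + i \sqrt{55} \cdot 64 = -1 + 64 i \sqrt{55}$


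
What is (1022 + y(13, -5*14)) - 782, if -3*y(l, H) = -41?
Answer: 761/3 ≈ 253.67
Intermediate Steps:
y(l, H) = 41/3 (y(l, H) = -1/3*(-41) = 41/3)
(1022 + y(13, -5*14)) - 782 = (1022 + 41/3) - 782 = 3107/3 - 782 = 761/3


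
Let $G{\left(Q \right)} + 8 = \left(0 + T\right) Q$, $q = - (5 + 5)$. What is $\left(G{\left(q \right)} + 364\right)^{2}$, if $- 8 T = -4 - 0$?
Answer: $123201$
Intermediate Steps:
$T = \frac{1}{2}$ ($T = - \frac{-4 - 0}{8} = - \frac{-4 + 0}{8} = \left(- \frac{1}{8}\right) \left(-4\right) = \frac{1}{2} \approx 0.5$)
$q = -10$ ($q = \left(-1\right) 10 = -10$)
$G{\left(Q \right)} = -8 + \frac{Q}{2}$ ($G{\left(Q \right)} = -8 + \left(0 + \frac{1}{2}\right) Q = -8 + \frac{Q}{2}$)
$\left(G{\left(q \right)} + 364\right)^{2} = \left(\left(-8 + \frac{1}{2} \left(-10\right)\right) + 364\right)^{2} = \left(\left(-8 - 5\right) + 364\right)^{2} = \left(-13 + 364\right)^{2} = 351^{2} = 123201$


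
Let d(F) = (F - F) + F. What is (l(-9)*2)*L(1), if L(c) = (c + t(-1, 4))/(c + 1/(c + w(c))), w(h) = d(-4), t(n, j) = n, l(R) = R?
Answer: 0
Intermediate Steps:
d(F) = F (d(F) = 0 + F = F)
w(h) = -4
L(c) = (-1 + c)/(c + 1/(-4 + c)) (L(c) = (c - 1)/(c + 1/(c - 4)) = (-1 + c)/(c + 1/(-4 + c)))
(l(-9)*2)*L(1) = (-9*2)*((4 + 1**2 - 5*1)/(1 + 1**2 - 4*1)) = -18*(4 + 1 - 5)/(1 + 1 - 4) = -18*0/(-2) = -(-9)*0 = -18*0 = 0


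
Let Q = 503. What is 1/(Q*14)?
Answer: 1/7042 ≈ 0.00014201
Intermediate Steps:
1/(Q*14) = 1/(503*14) = 1/7042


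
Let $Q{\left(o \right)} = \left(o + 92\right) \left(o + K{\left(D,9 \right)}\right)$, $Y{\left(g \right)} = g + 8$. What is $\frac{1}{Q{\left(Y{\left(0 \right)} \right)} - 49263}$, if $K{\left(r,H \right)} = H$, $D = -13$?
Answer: $- \frac{1}{47563} \approx -2.1025 \cdot 10^{-5}$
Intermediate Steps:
$Y{\left(g \right)} = 8 + g$
$Q{\left(o \right)} = \left(9 + o\right) \left(92 + o\right)$ ($Q{\left(o \right)} = \left(o + 92\right) \left(o + 9\right) = \left(92 + o\right) \left(9 + o\right) = \left(9 + o\right) \left(92 + o\right)$)
$\frac{1}{Q{\left(Y{\left(0 \right)} \right)} - 49263} = \frac{1}{\left(828 + \left(8 + 0\right)^{2} + 101 \left(8 + 0\right)\right) - 49263} = \frac{1}{\left(828 + 8^{2} + 101 \cdot 8\right) - 49263} = \frac{1}{\left(828 + 64 + 808\right) - 49263} = \frac{1}{1700 - 49263} = \frac{1}{-47563} = - \frac{1}{47563}$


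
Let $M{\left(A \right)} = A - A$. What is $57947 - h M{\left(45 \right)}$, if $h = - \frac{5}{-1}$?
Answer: $57947$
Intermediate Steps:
$h = 5$ ($h = \left(-5\right) \left(-1\right) = 5$)
$M{\left(A \right)} = 0$
$57947 - h M{\left(45 \right)} = 57947 - 5 \cdot 0 = 57947 - 0 = 57947 + 0 = 57947$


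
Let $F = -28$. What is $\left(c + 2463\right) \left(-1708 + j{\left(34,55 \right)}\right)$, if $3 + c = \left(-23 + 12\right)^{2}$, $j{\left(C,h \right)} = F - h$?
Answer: $-4622571$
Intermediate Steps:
$j{\left(C,h \right)} = -28 - h$
$c = 118$ ($c = -3 + \left(-23 + 12\right)^{2} = -3 + \left(-11\right)^{2} = -3 + 121 = 118$)
$\left(c + 2463\right) \left(-1708 + j{\left(34,55 \right)}\right) = \left(118 + 2463\right) \left(-1708 - 83\right) = 2581 \left(-1708 - 83\right) = 2581 \left(-1791\right) = -4622571$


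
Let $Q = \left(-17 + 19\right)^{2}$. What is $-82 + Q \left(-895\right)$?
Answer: $-3662$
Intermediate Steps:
$Q = 4$ ($Q = 2^{2} = 4$)
$-82 + Q \left(-895\right) = -82 + 4 \left(-895\right) = -82 - 3580 = -3662$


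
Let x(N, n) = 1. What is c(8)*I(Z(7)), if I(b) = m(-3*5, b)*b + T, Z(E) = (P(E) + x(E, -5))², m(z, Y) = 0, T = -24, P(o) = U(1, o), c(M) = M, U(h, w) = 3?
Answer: -192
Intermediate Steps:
P(o) = 3
Z(E) = 16 (Z(E) = (3 + 1)² = 4² = 16)
I(b) = -24 (I(b) = 0*b - 24 = 0 - 24 = -24)
c(8)*I(Z(7)) = 8*(-24) = -192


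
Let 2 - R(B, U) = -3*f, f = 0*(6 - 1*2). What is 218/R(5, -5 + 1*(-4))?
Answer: 109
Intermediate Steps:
f = 0 (f = 0*(6 - 2) = 0*4 = 0)
R(B, U) = 2 (R(B, U) = 2 - (-3)*0 = 2 - 1*0 = 2 + 0 = 2)
218/R(5, -5 + 1*(-4)) = 218/2 = (1/2)*218 = 109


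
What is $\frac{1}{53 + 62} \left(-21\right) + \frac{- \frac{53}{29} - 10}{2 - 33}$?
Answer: $\frac{20566}{103385} \approx 0.19893$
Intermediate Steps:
$\frac{1}{53 + 62} \left(-21\right) + \frac{- \frac{53}{29} - 10}{2 - 33} = \frac{1}{115} \left(-21\right) + \frac{\left(-53\right) \frac{1}{29} - 10}{-31} = \frac{1}{115} \left(-21\right) + \left(- \frac{53}{29} - 10\right) \left(- \frac{1}{31}\right) = - \frac{21}{115} - - \frac{343}{899} = - \frac{21}{115} + \frac{343}{899} = \frac{20566}{103385}$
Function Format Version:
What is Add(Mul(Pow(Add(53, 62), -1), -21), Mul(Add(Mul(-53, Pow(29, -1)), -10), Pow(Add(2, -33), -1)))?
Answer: Rational(20566, 103385) ≈ 0.19893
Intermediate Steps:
Add(Mul(Pow(Add(53, 62), -1), -21), Mul(Add(Mul(-53, Pow(29, -1)), -10), Pow(Add(2, -33), -1))) = Add(Mul(Pow(115, -1), -21), Mul(Add(Mul(-53, Rational(1, 29)), -10), Pow(-31, -1))) = Add(Mul(Rational(1, 115), -21), Mul(Add(Rational(-53, 29), -10), Rational(-1, 31))) = Add(Rational(-21, 115), Mul(Rational(-343, 29), Rational(-1, 31))) = Add(Rational(-21, 115), Rational(343, 899)) = Rational(20566, 103385)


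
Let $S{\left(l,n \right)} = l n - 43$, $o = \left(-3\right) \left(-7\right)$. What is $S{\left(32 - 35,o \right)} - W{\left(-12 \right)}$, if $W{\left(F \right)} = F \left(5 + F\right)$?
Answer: $-190$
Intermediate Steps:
$o = 21$
$S{\left(l,n \right)} = -43 + l n$
$S{\left(32 - 35,o \right)} - W{\left(-12 \right)} = \left(-43 + \left(32 - 35\right) 21\right) - - 12 \left(5 - 12\right) = \left(-43 - 63\right) - \left(-12\right) \left(-7\right) = \left(-43 - 63\right) - 84 = -106 - 84 = -190$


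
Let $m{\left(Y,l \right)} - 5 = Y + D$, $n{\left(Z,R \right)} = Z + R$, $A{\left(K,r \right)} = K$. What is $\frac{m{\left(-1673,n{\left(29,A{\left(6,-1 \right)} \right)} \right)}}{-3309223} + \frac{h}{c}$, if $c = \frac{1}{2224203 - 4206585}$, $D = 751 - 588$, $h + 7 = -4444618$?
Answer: $\frac{29157380511290826755}{3309223} \approx 8.8109 \cdot 10^{12}$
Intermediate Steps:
$h = -4444625$ ($h = -7 - 4444618 = -4444625$)
$n{\left(Z,R \right)} = R + Z$
$D = 163$ ($D = 751 - 588 = 163$)
$m{\left(Y,l \right)} = 168 + Y$ ($m{\left(Y,l \right)} = 5 + \left(Y + 163\right) = 5 + \left(163 + Y\right) = 168 + Y$)
$c = - \frac{1}{1982382}$ ($c = \frac{1}{-1982382} = - \frac{1}{1982382} \approx -5.0444 \cdot 10^{-7}$)
$\frac{m{\left(-1673,n{\left(29,A{\left(6,-1 \right)} \right)} \right)}}{-3309223} + \frac{h}{c} = \frac{168 - 1673}{-3309223} - \frac{4444625}{- \frac{1}{1982382}} = \left(-1505\right) \left(- \frac{1}{3309223}\right) - -8810944596750 = \frac{1505}{3309223} + 8810944596750 = \frac{29157380511290826755}{3309223}$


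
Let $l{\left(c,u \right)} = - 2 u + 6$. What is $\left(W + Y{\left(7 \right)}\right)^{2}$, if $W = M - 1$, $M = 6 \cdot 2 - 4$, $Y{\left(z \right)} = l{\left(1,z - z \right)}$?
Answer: $169$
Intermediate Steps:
$l{\left(c,u \right)} = 6 - 2 u$
$Y{\left(z \right)} = 6$ ($Y{\left(z \right)} = 6 - 2 \left(z - z\right) = 6 - 0 = 6 + 0 = 6$)
$M = 8$ ($M = 12 - 4 = 8$)
$W = 7$ ($W = 8 - 1 = 7$)
$\left(W + Y{\left(7 \right)}\right)^{2} = \left(7 + 6\right)^{2} = 13^{2} = 169$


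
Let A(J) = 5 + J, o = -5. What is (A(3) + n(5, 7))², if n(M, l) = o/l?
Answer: 2601/49 ≈ 53.082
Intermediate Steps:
n(M, l) = -5/l
(A(3) + n(5, 7))² = ((5 + 3) - 5/7)² = (8 - 5*⅐)² = (8 - 5/7)² = (51/7)² = 2601/49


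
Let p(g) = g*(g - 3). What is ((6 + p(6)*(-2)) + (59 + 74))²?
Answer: 10609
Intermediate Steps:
p(g) = g*(-3 + g)
((6 + p(6)*(-2)) + (59 + 74))² = ((6 + (6*(-3 + 6))*(-2)) + (59 + 74))² = ((6 + (6*3)*(-2)) + 133)² = ((6 + 18*(-2)) + 133)² = ((6 - 36) + 133)² = (-30 + 133)² = 103² = 10609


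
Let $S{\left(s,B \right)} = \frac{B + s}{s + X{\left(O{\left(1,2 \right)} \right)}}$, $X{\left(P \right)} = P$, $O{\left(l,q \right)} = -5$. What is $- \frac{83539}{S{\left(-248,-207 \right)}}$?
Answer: $- \frac{21135367}{455} \approx -46451.0$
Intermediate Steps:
$S{\left(s,B \right)} = \frac{B + s}{-5 + s}$ ($S{\left(s,B \right)} = \frac{B + s}{s - 5} = \frac{B + s}{-5 + s}$)
$- \frac{83539}{S{\left(-248,-207 \right)}} = - \frac{83539}{\frac{1}{-5 - 248} \left(-207 - 248\right)} = - \frac{83539}{\frac{1}{-253} \left(-455\right)} = - \frac{83539}{\left(- \frac{1}{253}\right) \left(-455\right)} = - \frac{83539}{\frac{455}{253}} = \left(-83539\right) \frac{253}{455} = - \frac{21135367}{455}$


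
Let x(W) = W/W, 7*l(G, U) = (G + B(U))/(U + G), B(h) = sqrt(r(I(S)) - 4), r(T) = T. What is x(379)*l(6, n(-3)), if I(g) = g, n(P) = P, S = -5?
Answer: 2/7 + I/7 ≈ 0.28571 + 0.14286*I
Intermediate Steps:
B(h) = 3*I (B(h) = sqrt(-5 - 4) = sqrt(-9) = 3*I)
l(G, U) = (G + 3*I)/(7*(G + U)) (l(G, U) = ((G + 3*I)/(U + G))/7 = ((G + 3*I)/(G + U))/7 = (G + 3*I)/(7*(G + U)))
x(W) = 1
x(379)*l(6, n(-3)) = 1*((6 + 3*I)/(7*(6 - 3))) = 1*((1/7)*(6 + 3*I)/3) = 1*((1/7)*(1/3)*(6 + 3*I)) = 1*(2/7 + I/7) = 2/7 + I/7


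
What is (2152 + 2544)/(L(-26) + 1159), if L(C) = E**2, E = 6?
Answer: 4696/1195 ≈ 3.9297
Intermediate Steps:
L(C) = 36 (L(C) = 6**2 = 36)
(2152 + 2544)/(L(-26) + 1159) = (2152 + 2544)/(36 + 1159) = 4696/1195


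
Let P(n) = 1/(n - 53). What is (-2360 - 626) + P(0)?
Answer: -158259/53 ≈ -2986.0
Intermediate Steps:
P(n) = 1/(-53 + n)
(-2360 - 626) + P(0) = (-2360 - 626) + 1/(-53 + 0) = -2986 + 1/(-53) = -2986 - 1/53 = -158259/53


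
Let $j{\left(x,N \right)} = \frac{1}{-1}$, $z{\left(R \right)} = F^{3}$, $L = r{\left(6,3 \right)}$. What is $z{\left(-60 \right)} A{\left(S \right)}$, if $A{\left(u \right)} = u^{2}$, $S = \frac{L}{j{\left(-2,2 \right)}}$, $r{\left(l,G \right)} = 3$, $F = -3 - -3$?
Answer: $0$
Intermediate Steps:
$F = 0$ ($F = -3 + 3 = 0$)
$L = 3$
$z{\left(R \right)} = 0$ ($z{\left(R \right)} = 0^{3} = 0$)
$j{\left(x,N \right)} = -1$
$S = -3$ ($S = \frac{3}{-1} = 3 \left(-1\right) = -3$)
$z{\left(-60 \right)} A{\left(S \right)} = 0 \left(-3\right)^{2} = 0 \cdot 9 = 0$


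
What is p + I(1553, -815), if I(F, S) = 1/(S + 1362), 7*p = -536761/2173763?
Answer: -278391926/8323338527 ≈ -0.033447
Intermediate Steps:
p = -536761/15216341 (p = (-536761/2173763)/7 = (-536761*1/2173763)/7 = (⅐)*(-536761/2173763) = -536761/15216341 ≈ -0.035275)
I(F, S) = 1/(1362 + S)
p + I(1553, -815) = -536761/15216341 + 1/(1362 - 815) = -536761/15216341 + 1/547 = -278391926/8323338527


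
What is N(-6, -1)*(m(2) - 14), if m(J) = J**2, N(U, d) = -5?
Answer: 50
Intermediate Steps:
N(-6, -1)*(m(2) - 14) = -5*(2**2 - 14) = -5*(4 - 14) = -5*(-10) = 50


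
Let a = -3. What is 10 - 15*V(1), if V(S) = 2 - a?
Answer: -65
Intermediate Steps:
V(S) = 5 (V(S) = 2 - 1*(-3) = 2 + 3 = 5)
10 - 15*V(1) = 10 - 15*5 = 10 - 75 = -65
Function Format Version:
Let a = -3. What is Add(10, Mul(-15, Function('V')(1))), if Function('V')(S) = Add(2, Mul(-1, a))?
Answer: -65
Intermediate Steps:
Function('V')(S) = 5 (Function('V')(S) = Add(2, Mul(-1, -3)) = Add(2, 3) = 5)
Add(10, Mul(-15, Function('V')(1))) = Add(10, Mul(-15, 5)) = Add(10, -75) = -65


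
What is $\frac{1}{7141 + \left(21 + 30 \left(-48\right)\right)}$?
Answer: $\frac{1}{5722} \approx 0.00017476$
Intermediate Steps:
$\frac{1}{7141 + \left(21 + 30 \left(-48\right)\right)} = \frac{1}{7141 + \left(21 - 1440\right)} = \frac{1}{7141 - 1419} = \frac{1}{5722}$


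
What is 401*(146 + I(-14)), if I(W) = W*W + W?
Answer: 131528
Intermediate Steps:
I(W) = W + W² (I(W) = W² + W = W + W²)
401*(146 + I(-14)) = 401*(146 - 14*(1 - 14)) = 401*(146 - 14*(-13)) = 401*(146 + 182) = 401*328 = 131528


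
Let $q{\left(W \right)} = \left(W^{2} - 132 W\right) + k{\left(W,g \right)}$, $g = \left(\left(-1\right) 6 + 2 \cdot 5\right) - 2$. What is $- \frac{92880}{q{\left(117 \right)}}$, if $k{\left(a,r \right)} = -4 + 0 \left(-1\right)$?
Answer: $\frac{92880}{1759} \approx 52.803$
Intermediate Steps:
$g = 2$ ($g = \left(-6 + 10\right) - 2 = 4 - 2 = 2$)
$k{\left(a,r \right)} = -4$ ($k{\left(a,r \right)} = -4 + 0 = -4$)
$q{\left(W \right)} = -4 + W^{2} - 132 W$ ($q{\left(W \right)} = \left(W^{2} - 132 W\right) - 4 = -4 + W^{2} - 132 W$)
$- \frac{92880}{q{\left(117 \right)}} = - \frac{92880}{-4 + 117^{2} - 15444} = - \frac{92880}{-4 + 13689 - 15444} = - \frac{92880}{-1759} = \left(-92880\right) \left(- \frac{1}{1759}\right) = \frac{92880}{1759}$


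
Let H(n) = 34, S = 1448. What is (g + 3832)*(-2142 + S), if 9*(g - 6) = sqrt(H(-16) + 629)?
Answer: -2663572 - 694*sqrt(663)/9 ≈ -2.6656e+6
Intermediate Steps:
g = 6 + sqrt(663)/9 (g = 6 + sqrt(34 + 629)/9 = 6 + sqrt(663)/9 ≈ 8.8610)
(g + 3832)*(-2142 + S) = ((6 + sqrt(663)/9) + 3832)*(-2142 + 1448) = (3838 + sqrt(663)/9)*(-694) = -2663572 - 694*sqrt(663)/9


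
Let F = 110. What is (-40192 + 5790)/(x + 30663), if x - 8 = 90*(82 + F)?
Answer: -34402/47951 ≈ -0.71744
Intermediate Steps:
x = 17288 (x = 8 + 90*(82 + 110) = 8 + 90*192 = 8 + 17280 = 17288)
(-40192 + 5790)/(x + 30663) = (-40192 + 5790)/(17288 + 30663) = -34402/47951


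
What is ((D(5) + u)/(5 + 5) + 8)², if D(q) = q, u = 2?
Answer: 7569/100 ≈ 75.690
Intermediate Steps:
((D(5) + u)/(5 + 5) + 8)² = ((5 + 2)/(5 + 5) + 8)² = (7/10 + 8)² = (87/10)² = 7569/100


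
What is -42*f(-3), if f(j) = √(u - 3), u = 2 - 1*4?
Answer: -42*I*√5 ≈ -93.915*I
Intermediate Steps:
u = -2 (u = 2 - 4 = -2)
f(j) = I*√5 (f(j) = √(-2 - 3) = √(-5) = I*√5)
-42*f(-3) = -42*I*√5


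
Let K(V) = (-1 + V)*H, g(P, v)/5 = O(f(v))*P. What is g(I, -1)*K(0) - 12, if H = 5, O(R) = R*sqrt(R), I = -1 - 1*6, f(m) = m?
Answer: -12 - 175*I ≈ -12.0 - 175.0*I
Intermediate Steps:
I = -7 (I = -1 - 6 = -7)
O(R) = R**(3/2)
g(P, v) = 5*P*v**(3/2) (g(P, v) = 5*(v**(3/2)*P) = 5*(P*v**(3/2)) = 5*P*v**(3/2))
K(V) = -5 + 5*V (K(V) = (-1 + V)*5 = -5 + 5*V)
g(I, -1)*K(0) - 12 = (5*(-7)*(-1)**(3/2))*(-5 + 5*0) - 12 = (5*(-7)*(-I))*(-5 + 0) - 12 = (35*I)*(-5) - 12 = -175*I - 12 = -12 - 175*I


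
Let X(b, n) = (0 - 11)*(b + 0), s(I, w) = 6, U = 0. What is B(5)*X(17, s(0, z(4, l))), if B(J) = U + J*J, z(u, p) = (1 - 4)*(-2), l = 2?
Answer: -4675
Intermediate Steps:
z(u, p) = 6 (z(u, p) = -3*(-2) = 6)
B(J) = J² (B(J) = 0 + J*J = 0 + J² = J²)
X(b, n) = -11*b
B(5)*X(17, s(0, z(4, l))) = 5²*(-11*17) = 25*(-187) = -4675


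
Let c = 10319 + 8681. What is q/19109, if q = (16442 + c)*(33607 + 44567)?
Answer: 2770642908/19109 ≈ 1.4499e+5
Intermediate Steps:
c = 19000
q = 2770642908 (q = (16442 + 19000)*(33607 + 44567) = 35442*78174 = 2770642908)
q/19109 = 2770642908/19109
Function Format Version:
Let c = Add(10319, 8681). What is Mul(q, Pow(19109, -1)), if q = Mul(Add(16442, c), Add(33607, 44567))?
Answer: Rational(2770642908, 19109) ≈ 1.4499e+5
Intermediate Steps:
c = 19000
q = 2770642908 (q = Mul(Add(16442, 19000), Add(33607, 44567)) = Mul(35442, 78174) = 2770642908)
Mul(q, Pow(19109, -1)) = Mul(2770642908, Pow(19109, -1)) = Mul(2770642908, Rational(1, 19109)) = Rational(2770642908, 19109)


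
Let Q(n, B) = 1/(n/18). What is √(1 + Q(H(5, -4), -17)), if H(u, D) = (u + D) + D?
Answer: I*√5 ≈ 2.2361*I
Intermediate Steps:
H(u, D) = u + 2*D (H(u, D) = (D + u) + D = u + 2*D)
Q(n, B) = 18/n (Q(n, B) = 1/(n*(1/18)) = 1/(n/18) = 18/n)
√(1 + Q(H(5, -4), -17)) = √(1 + 18/(5 + 2*(-4))) = √(1 + 18/(5 - 8)) = √(1 + 18/(-3)) = √(1 + 18*(-⅓)) = √(1 - 6) = √(-5) = I*√5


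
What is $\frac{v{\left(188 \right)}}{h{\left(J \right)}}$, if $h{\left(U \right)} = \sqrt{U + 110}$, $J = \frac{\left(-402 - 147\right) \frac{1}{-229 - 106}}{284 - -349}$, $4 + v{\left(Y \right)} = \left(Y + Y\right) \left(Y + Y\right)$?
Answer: $\frac{141372 \sqrt{549613550105}}{7775533} \approx 13479.0$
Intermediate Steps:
$v{\left(Y \right)} = -4 + 4 Y^{2}$ ($v{\left(Y \right)} = -4 + \left(Y + Y\right) \left(Y + Y\right) = -4 + 2 Y 2 Y = -4 + 4 Y^{2}$)
$J = \frac{183}{70685}$ ($J = \frac{\left(-549\right) \frac{1}{-335}}{284 + 349} = \frac{\left(-549\right) \left(- \frac{1}{335}\right)}{633} = \frac{549}{335} \cdot \frac{1}{633} = \frac{183}{70685} \approx 0.002589$)
$h{\left(U \right)} = \sqrt{110 + U}$
$\frac{v{\left(188 \right)}}{h{\left(J \right)}} = \frac{-4 + 4 \cdot 188^{2}}{\sqrt{110 + \frac{183}{70685}}} = \frac{-4 + 4 \cdot 35344}{\sqrt{\frac{7775533}{70685}}} = \frac{-4 + 141376}{\frac{1}{70685} \sqrt{549613550105}} = 141372 \frac{\sqrt{549613550105}}{7775533} = \frac{141372 \sqrt{549613550105}}{7775533}$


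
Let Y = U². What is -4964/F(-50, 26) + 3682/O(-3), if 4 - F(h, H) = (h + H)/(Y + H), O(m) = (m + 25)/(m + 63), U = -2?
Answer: 594505/66 ≈ 9007.7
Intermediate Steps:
O(m) = (25 + m)/(63 + m)
Y = 4 (Y = (-2)² = 4)
F(h, H) = 4 - (H + h)/(4 + H) (F(h, H) = 4 - (h + H)/(4 + H) = 4 - (H + h)/(4 + H))
-4964/F(-50, 26) + 3682/O(-3) = -4964*(4 + 26)/(16 - 1*(-50) + 3*26) + 3682/(((25 - 3)/(63 - 3))) = -4964*30/(16 + 50 + 78) + 3682/((22/60)) = -4964/((1/30)*144) + 3682/(((1/60)*22)) = -4964/24/5 + 3682/(11/30) = -4964*5/24 + 3682*(30/11) = -6205/6 + 110460/11 = 594505/66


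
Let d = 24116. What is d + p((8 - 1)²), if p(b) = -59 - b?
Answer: 24008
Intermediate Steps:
d + p((8 - 1)²) = 24116 + (-59 - (8 - 1)²) = 24116 + (-59 - 1*7²) = 24116 + (-59 - 1*49) = 24116 + (-59 - 49) = 24116 - 108 = 24008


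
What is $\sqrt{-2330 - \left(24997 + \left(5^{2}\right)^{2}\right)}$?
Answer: $4 i \sqrt{1747} \approx 167.19 i$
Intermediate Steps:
$\sqrt{-2330 - \left(24997 + \left(5^{2}\right)^{2}\right)} = \sqrt{-2330 - 25622} = \sqrt{-27952} = 4 i \sqrt{1747}$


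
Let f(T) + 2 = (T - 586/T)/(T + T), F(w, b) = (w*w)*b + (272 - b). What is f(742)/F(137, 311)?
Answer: -826139/3213708135680 ≈ -2.5707e-7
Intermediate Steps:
F(w, b) = 272 - b + b*w**2 (F(w, b) = w**2*b + (272 - b) = b*w**2 + (272 - b) = 272 - b + b*w**2)
f(T) = -2 + (T - 586/T)/(2*T) (f(T) = -2 + (T - 586/T)/(T + T) = -2 + (T - 586/T)/((2*T)) = -2 + (T - 586/T)*(1/(2*T)) = -2 + (T - 586/T)/(2*T))
f(742)/F(137, 311) = (-3/2 - 293/742**2)/(272 - 1*311 + 311*137**2) = (-3/2 - 293*1/550564)/(272 - 311 + 311*18769) = (-3/2 - 293/550564)/(272 - 311 + 5837159) = -826139/550564/5837120 = -826139/550564*1/5837120 = -826139/3213708135680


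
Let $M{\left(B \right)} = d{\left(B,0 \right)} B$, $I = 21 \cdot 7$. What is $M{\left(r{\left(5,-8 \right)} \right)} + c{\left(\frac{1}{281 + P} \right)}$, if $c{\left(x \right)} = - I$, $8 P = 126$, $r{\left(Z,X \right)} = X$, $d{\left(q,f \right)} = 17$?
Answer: $-283$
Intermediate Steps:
$I = 147$
$P = \frac{63}{4}$ ($P = \frac{1}{8} \cdot 126 = \frac{63}{4} \approx 15.75$)
$M{\left(B \right)} = 17 B$
$c{\left(x \right)} = -147$ ($c{\left(x \right)} = \left(-1\right) 147 = -147$)
$M{\left(r{\left(5,-8 \right)} \right)} + c{\left(\frac{1}{281 + P} \right)} = 17 \left(-8\right) - 147 = -136 - 147 = -283$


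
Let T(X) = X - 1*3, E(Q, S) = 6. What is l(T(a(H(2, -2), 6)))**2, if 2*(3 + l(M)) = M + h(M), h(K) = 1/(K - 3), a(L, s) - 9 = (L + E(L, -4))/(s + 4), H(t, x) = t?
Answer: 10201/36100 ≈ 0.28258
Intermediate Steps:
a(L, s) = 9 + (6 + L)/(4 + s) (a(L, s) = 9 + (L + 6)/(s + 4) = 9 + (6 + L)/(4 + s))
T(X) = -3 + X (T(X) = X - 3 = -3 + X)
h(K) = 1/(-3 + K)
l(M) = -3 + M/2 + 1/(2*(-3 + M)) (l(M) = -3 + (M + 1/(-3 + M))/2 = -3 + (M/2 + 1/(2*(-3 + M))) = -3 + M/2 + 1/(2*(-3 + M)))
l(T(a(H(2, -2), 6)))**2 = ((1 + (-6 + (-3 + (42 + 2 + 9*6)/(4 + 6)))*(-3 + (-3 + (42 + 2 + 9*6)/(4 + 6))))/(2*(-3 + (-3 + (42 + 2 + 9*6)/(4 + 6)))))**2 = ((1 + (-6 + (-3 + (42 + 2 + 54)/10))*(-3 + (-3 + (42 + 2 + 54)/10)))/(2*(-3 + (-3 + (42 + 2 + 54)/10))))**2 = ((1 + (-6 + (-3 + (1/10)*98))*(-3 + (-3 + (1/10)*98)))/(2*(-3 + (-3 + (1/10)*98))))**2 = ((1 + (-6 + (-3 + 49/5))*(-3 + (-3 + 49/5)))/(2*(-3 + (-3 + 49/5))))**2 = ((1 + (-6 + 34/5)*(-3 + 34/5))/(2*(-3 + 34/5)))**2 = ((1 + (4/5)*(19/5))/(2*(19/5)))**2 = ((1/2)*(5/19)*(1 + 76/25))**2 = ((1/2)*(5/19)*(101/25))**2 = (101/190)**2 = 10201/36100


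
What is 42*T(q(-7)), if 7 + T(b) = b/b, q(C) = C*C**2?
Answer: -252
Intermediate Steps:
q(C) = C**3
T(b) = -6 (T(b) = -7 + b/b = -7 + 1 = -6)
42*T(q(-7)) = 42*(-6) = -252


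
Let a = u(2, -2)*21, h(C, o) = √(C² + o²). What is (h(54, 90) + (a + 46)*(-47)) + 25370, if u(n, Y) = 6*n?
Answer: 11364 + 18*√34 ≈ 11469.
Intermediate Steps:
a = 252 (a = (6*2)*21 = 12*21 = 252)
(h(54, 90) + (a + 46)*(-47)) + 25370 = (√(54² + 90²) + (252 + 46)*(-47)) + 25370 = (√(2916 + 8100) + 298*(-47)) + 25370 = (√11016 - 14006) + 25370 = (18*√34 - 14006) + 25370 = (-14006 + 18*√34) + 25370 = 11364 + 18*√34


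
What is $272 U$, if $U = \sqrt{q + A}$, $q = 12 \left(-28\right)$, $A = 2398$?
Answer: $272 \sqrt{2062} \approx 12351.0$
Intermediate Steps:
$q = -336$
$U = \sqrt{2062}$ ($U = \sqrt{-336 + 2398} = \sqrt{2062} \approx 45.409$)
$272 U = 272 \sqrt{2062}$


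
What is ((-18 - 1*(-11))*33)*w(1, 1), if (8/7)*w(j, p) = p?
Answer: -1617/8 ≈ -202.13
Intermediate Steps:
w(j, p) = 7*p/8
((-18 - 1*(-11))*33)*w(1, 1) = ((-18 - 1*(-11))*33)*((7/8)*1) = ((-18 + 11)*33)*(7/8) = -7*33*(7/8) = -231*7/8 = -1617/8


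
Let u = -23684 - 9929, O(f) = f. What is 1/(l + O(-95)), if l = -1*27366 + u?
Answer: -1/61074 ≈ -1.6374e-5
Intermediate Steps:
u = -33613
l = -60979 (l = -1*27366 - 33613 = -27366 - 33613 = -60979)
1/(l + O(-95)) = 1/(-60979 - 95) = 1/(-61074) = -1/61074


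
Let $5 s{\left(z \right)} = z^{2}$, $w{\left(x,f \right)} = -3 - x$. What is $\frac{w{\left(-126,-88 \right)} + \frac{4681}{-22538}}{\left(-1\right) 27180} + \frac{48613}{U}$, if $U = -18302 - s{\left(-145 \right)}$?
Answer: $- \frac{29841777565871}{13787401979880} \approx -2.1644$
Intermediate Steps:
$s{\left(z \right)} = \frac{z^{2}}{5}$
$U = -22507$ ($U = -18302 - \frac{\left(-145\right)^{2}}{5} = -18302 - \frac{1}{5} \cdot 21025 = -18302 - 4205 = -22507$)
$\frac{w{\left(-126,-88 \right)} + \frac{4681}{-22538}}{\left(-1\right) 27180} + \frac{48613}{U} = \frac{\left(-3 - -126\right) + \frac{4681}{-22538}}{\left(-1\right) 27180} + \frac{48613}{-22507} = \frac{\left(-3 + 126\right) + 4681 \left(- \frac{1}{22538}\right)}{-27180} + 48613 \left(- \frac{1}{22507}\right) = \left(123 - \frac{4681}{22538}\right) \left(- \frac{1}{27180}\right) - \frac{48613}{22507} = \frac{2767493}{22538} \left(- \frac{1}{27180}\right) - \frac{48613}{22507} = - \frac{2767493}{612582840} - \frac{48613}{22507} = - \frac{29841777565871}{13787401979880}$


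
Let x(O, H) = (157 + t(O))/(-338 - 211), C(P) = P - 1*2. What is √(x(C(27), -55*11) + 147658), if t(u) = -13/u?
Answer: 11*√1021675458/915 ≈ 384.26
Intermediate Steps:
C(P) = -2 + P (C(P) = P - 2 = -2 + P)
x(O, H) = -157/549 + 13/(549*O) (x(O, H) = (157 - 13/O)/(-338 - 211) = (157 - 13/O)/(-549) = (157 - 13/O)*(-1/549) = -157/549 + 13/(549*O))
√(x(C(27), -55*11) + 147658) = √((13 - 157*(-2 + 27))/(549*(-2 + 27)) + 147658) = √((1/549)*(13 - 157*25)/25 + 147658) = √((1/549)*(1/25)*(13 - 3925) + 147658) = √((1/549)*(1/25)*(-3912) + 147658) = √(-1304/4575 + 147658) = √(675534046/4575) = 11*√1021675458/915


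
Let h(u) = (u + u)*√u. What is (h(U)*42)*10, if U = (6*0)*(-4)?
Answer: 0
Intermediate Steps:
U = 0 (U = 0*(-4) = 0)
h(u) = 2*u^(3/2) (h(u) = (2*u)*√u = 2*u^(3/2))
(h(U)*42)*10 = ((2*0^(3/2))*42)*10 = ((2*0)*42)*10 = (0*42)*10 = 0*10 = 0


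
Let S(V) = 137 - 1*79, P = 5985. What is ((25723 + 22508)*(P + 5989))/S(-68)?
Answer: 288758997/29 ≈ 9.9572e+6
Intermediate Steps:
S(V) = 58 (S(V) = 137 - 79 = 58)
((25723 + 22508)*(P + 5989))/S(-68) = ((25723 + 22508)*(5985 + 5989))/58 = (48231*11974)*(1/58) = 577517994*(1/58) = 288758997/29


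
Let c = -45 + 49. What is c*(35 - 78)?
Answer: -172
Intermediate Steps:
c = 4
c*(35 - 78) = 4*(35 - 78) = 4*(-43) = -172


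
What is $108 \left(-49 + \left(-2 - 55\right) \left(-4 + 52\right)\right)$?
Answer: $-300780$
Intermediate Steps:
$108 \left(-49 + \left(-2 - 55\right) \left(-4 + 52\right)\right) = 108 \left(-49 - 2736\right) = 108 \left(-2785\right) = -300780$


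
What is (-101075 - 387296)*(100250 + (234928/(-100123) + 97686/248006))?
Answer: -607843582701086730505/12415552369 ≈ -4.8958e+10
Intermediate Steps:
(-101075 - 387296)*(100250 + (234928/(-100123) + 97686/248006)) = -488371*(100250 + (234928*(-1/100123) + 97686*(1/248006))) = -488371*(100250 + (-234928/100123 + 48843/124003)) = -488371*(100250 - 24241469095/12415552369) = -488371*1244634883523155/12415552369 = -607843582701086730505/12415552369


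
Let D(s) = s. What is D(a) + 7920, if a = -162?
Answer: 7758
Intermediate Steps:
D(a) + 7920 = -162 + 7920 = 7758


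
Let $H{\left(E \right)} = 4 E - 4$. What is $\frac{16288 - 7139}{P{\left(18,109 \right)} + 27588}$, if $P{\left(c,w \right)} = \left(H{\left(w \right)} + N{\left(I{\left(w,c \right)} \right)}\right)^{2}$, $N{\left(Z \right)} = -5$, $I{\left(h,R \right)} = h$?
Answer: $\frac{9149}{209917} \approx 0.043584$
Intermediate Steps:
$H{\left(E \right)} = -4 + 4 E$
$P{\left(c,w \right)} = \left(-9 + 4 w\right)^{2}$ ($P{\left(c,w \right)} = \left(\left(-4 + 4 w\right) - 5\right)^{2} = \left(-9 + 4 w\right)^{2}$)
$\frac{16288 - 7139}{P{\left(18,109 \right)} + 27588} = \frac{16288 - 7139}{\left(-9 + 4 \cdot 109\right)^{2} + 27588} = \frac{9149}{\left(-9 + 436\right)^{2} + 27588} = \frac{9149}{427^{2} + 27588} = \frac{9149}{182329 + 27588} = \frac{9149}{209917}$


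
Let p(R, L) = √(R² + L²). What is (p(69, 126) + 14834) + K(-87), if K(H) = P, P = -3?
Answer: 14831 + 3*√2293 ≈ 14975.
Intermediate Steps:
K(H) = -3
p(R, L) = √(L² + R²)
(p(69, 126) + 14834) + K(-87) = (√(126² + 69²) + 14834) - 3 = (√(15876 + 4761) + 14834) - 3 = (√20637 + 14834) - 3 = (3*√2293 + 14834) - 3 = (14834 + 3*√2293) - 3 = 14831 + 3*√2293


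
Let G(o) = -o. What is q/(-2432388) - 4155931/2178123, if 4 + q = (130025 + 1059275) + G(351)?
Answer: -184036306427/76783191996 ≈ -2.3968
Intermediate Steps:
q = 1188945 (q = -4 + ((130025 + 1059275) - 1*351) = -4 + (1189300 - 351) = -4 + 1188949 = 1188945)
q/(-2432388) - 4155931/2178123 = 1188945/(-2432388) - 4155931/2178123 = 1188945*(-1/2432388) - 4155931*1/2178123 = -396315/810796 - 4155931/2178123 = -184036306427/76783191996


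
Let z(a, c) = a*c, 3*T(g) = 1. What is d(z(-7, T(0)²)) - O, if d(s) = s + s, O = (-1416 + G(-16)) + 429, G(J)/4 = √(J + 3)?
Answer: 8869/9 - 4*I*√13 ≈ 985.44 - 14.422*I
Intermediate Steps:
G(J) = 4*√(3 + J) (G(J) = 4*√(J + 3) = 4*√(3 + J))
T(g) = ⅓ (T(g) = (⅓)*1 = ⅓)
O = -987 + 4*I*√13 (O = (-1416 + 4*√(3 - 16)) + 429 = (-1416 + 4*√(-13)) + 429 = (-1416 + 4*(I*√13)) + 429 = (-1416 + 4*I*√13) + 429 = -987 + 4*I*√13 ≈ -987.0 + 14.422*I)
d(s) = 2*s
d(z(-7, T(0)²)) - O = 2*(-7*(⅓)²) - (-987 + 4*I*√13) = 2*(-7*⅑) + (987 - 4*I*√13) = 2*(-7/9) + (987 - 4*I*√13) = -14/9 + (987 - 4*I*√13) = 8869/9 - 4*I*√13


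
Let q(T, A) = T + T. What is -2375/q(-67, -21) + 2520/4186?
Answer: 734245/40066 ≈ 18.326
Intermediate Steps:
q(T, A) = 2*T
-2375/q(-67, -21) + 2520/4186 = -2375/(2*(-67)) + 2520/4186 = -2375/(-134) + 2520*(1/4186) = -2375*(-1/134) + 180/299 = 2375/134 + 180/299 = 734245/40066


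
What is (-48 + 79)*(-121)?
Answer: -3751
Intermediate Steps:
(-48 + 79)*(-121) = 31*(-121) = -3751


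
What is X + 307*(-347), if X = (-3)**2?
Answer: -106520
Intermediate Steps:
X = 9
X + 307*(-347) = 9 + 307*(-347) = 9 - 106529 = -106520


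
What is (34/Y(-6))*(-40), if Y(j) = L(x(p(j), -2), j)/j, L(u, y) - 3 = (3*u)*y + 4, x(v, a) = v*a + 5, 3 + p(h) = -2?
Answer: -8160/263 ≈ -31.027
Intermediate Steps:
p(h) = -5 (p(h) = -3 - 2 = -5)
x(v, a) = 5 + a*v (x(v, a) = a*v + 5 = 5 + a*v)
L(u, y) = 7 + 3*u*y (L(u, y) = 3 + ((3*u)*y + 4) = 3 + (3*u*y + 4) = 3 + (4 + 3*u*y) = 7 + 3*u*y)
Y(j) = (7 + 45*j)/j (Y(j) = (7 + 3*(5 - 2*(-5))*j)/j = (7 + 3*(5 + 10)*j)/j = (7 + 3*15*j)/j = (7 + 45*j)/j)
(34/Y(-6))*(-40) = (34/(45 + 7/(-6)))*(-40) = (34/(45 + 7*(-⅙)))*(-40) = (34/(45 - 7/6))*(-40) = (34/(263/6))*(-40) = (34*(6/263))*(-40) = (204/263)*(-40) = -8160/263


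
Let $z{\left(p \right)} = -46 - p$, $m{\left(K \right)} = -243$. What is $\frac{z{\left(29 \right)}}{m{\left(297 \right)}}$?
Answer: $\frac{25}{81} \approx 0.30864$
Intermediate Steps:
$\frac{z{\left(29 \right)}}{m{\left(297 \right)}} = \frac{-46 - 29}{-243} = \left(-46 - 29\right) \left(- \frac{1}{243}\right) = \left(-75\right) \left(- \frac{1}{243}\right) = \frac{25}{81}$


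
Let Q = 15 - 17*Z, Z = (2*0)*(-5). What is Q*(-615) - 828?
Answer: -10053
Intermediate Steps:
Z = 0 (Z = 0*(-5) = 0)
Q = 15 (Q = 15 - 17*0 = 15 + 0 = 15)
Q*(-615) - 828 = 15*(-615) - 828 = -9225 - 828 = -10053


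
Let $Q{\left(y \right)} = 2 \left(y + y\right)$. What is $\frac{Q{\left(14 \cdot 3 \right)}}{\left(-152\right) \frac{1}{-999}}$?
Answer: $\frac{20979}{19} \approx 1104.2$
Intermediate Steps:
$Q{\left(y \right)} = 4 y$ ($Q{\left(y \right)} = 2 \cdot 2 y = 4 y$)
$\frac{Q{\left(14 \cdot 3 \right)}}{\left(-152\right) \frac{1}{-999}} = \frac{4 \cdot 14 \cdot 3}{\left(-152\right) \frac{1}{-999}} = \frac{4 \cdot 42}{\left(-152\right) \left(- \frac{1}{999}\right)} = \frac{168}{\frac{152}{999}} = 168 \cdot \frac{999}{152} = \frac{20979}{19}$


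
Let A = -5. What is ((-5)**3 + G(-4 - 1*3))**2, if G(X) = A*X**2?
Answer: 136900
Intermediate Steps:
G(X) = -5*X**2
((-5)**3 + G(-4 - 1*3))**2 = ((-5)**3 - 5*(-4 - 1*3)**2)**2 = (-125 - 5*(-4 - 3)**2)**2 = (-125 - 5*(-7)**2)**2 = (-125 - 5*49)**2 = (-125 - 245)**2 = (-370)**2 = 136900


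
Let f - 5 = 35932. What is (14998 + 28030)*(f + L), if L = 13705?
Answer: 2135995976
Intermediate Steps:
f = 35937 (f = 5 + 35932 = 35937)
(14998 + 28030)*(f + L) = (14998 + 28030)*(35937 + 13705) = 43028*49642 = 2135995976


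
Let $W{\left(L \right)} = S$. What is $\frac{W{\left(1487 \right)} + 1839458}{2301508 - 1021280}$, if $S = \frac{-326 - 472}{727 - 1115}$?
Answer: $\frac{356855251}{248364232} \approx 1.4368$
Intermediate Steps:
$S = \frac{399}{194}$ ($S = - \frac{798}{-388} = \left(-798\right) \left(- \frac{1}{388}\right) = \frac{399}{194} \approx 2.0567$)
$W{\left(L \right)} = \frac{399}{194}$
$\frac{W{\left(1487 \right)} + 1839458}{2301508 - 1021280} = \frac{\frac{399}{194} + 1839458}{2301508 - 1021280} = \frac{356855251}{194 \cdot 1280228} = \frac{356855251}{194} \cdot \frac{1}{1280228} = \frac{356855251}{248364232}$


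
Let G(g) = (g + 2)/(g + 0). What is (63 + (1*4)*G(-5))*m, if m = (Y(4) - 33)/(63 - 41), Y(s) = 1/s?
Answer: -42837/440 ≈ -97.357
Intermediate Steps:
G(g) = (2 + g)/g
Y(s) = 1/s
m = -131/88 (m = (1/4 - 33)/(63 - 41) = (1/4 - 33)/22 = -131/4*1/22 = -131/88 ≈ -1.4886)
(63 + (1*4)*G(-5))*m = (63 + (1*4)*((2 - 5)/(-5)))*(-131/88) = (63 + 4*(-1/5*(-3)))*(-131/88) = (63 + 4*(3/5))*(-131/88) = (63 + 12/5)*(-131/88) = (327/5)*(-131/88) = -42837/440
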